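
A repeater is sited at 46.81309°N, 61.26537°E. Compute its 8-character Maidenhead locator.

MN06pt15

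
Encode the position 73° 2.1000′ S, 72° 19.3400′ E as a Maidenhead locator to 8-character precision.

MB66dx81

Shift to the Maidenhead origin (180°W, 90°S): lon 252.32233, lat 16.96500.
Field: lon ⌊252.32233/20⌋ = 12 → M; lat ⌊16.96500/10⌋ = 1 → B.
Square: lon ⌊12.32233/2⌋ = 6; lat ⌊6.96500/1⌋ = 6.
Subsquare: lon ⌊0.32233/0.0833333⌋ = 3 → d; lat ⌊0.96500/0.0416667⌋ = 23 → x.
Extended square: lon ⌊0.07233/0.00833333⌋ = 8; lat ⌊0.00667/0.00416667⌋ = 1.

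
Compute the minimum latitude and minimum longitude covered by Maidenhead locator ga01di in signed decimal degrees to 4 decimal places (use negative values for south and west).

-88.6667, -59.7500

Field G=6, A=0: +6·20° lon, +0·10° lat → SW at lon -60°, lat -90°.
Square 0, 1: +0·2° lon, +1·1° lat → SW at lon -60°, lat -89°.
Subsquare d=3, i=8: +3·0.0833333° lon, +8·0.0416667° lat → SW at lon -59.75°, lat -88.6667°.
latitude -88.6667, longitude -59.7500.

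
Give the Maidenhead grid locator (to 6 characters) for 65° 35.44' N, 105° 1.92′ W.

Add 180° to longitude and 90° to latitude: 74.9680, 155.5907.
Field (20°×10°, letters A–R): lon ⌊74.9680/20⌋ = 3 → D; lat ⌊155.5907/10⌋ = 15 → P.
Square (2°×1°, digits 0–9): lon ⌊14.9680/2⌋ = 7; lat ⌊5.5907/1⌋ = 5.
Subsquare (5′×2.5′, letters a–x): lon ⌊0.9680/0.0833333⌋ = 11 → l; lat ⌊0.5907/0.0416667⌋ = 14 → o.

DP75lo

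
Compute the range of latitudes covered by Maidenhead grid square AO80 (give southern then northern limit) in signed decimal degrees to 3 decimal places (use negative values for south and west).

50.000, 51.000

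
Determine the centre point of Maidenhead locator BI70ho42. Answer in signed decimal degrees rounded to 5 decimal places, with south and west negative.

Field B=1, I=8: +1·20° lon, +8·10° lat → SW at lon -160°, lat -10°.
Square 7, 0: +7·2° lon, +0·1° lat → SW at lon -146°, lat -10°.
Subsquare h=7, o=14: +7·0.0833333° lon, +14·0.0416667° lat → SW at lon -145.417°, lat -9.41667°.
Extended square 4, 2: +4·0.00833333° lon, +2·0.00416667° lat → SW at lon -145.383°, lat -9.40833°.
Cell spans 0.00833333° lon × 0.00416667° lat. Centre is SW corner plus half of each.
latitude -9.40625, longitude -145.37917.

-9.40625, -145.37917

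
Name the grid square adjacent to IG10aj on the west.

IG00xj

Longitude subsquare a = 0; −1 → -1, wraps to 23 = x, carry into square.
Longitude square 1; −1 → 0.
The latitude characters are unchanged.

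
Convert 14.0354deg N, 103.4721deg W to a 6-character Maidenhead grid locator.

DK84ga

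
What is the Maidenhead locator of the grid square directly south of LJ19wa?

LJ18wx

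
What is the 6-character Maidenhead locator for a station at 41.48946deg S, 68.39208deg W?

FE58tm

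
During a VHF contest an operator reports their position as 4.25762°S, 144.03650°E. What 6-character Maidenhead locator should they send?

QI25ar

Shift to the Maidenhead origin (180°W, 90°S): lon 324.0365, lat 85.7424.
Field (20°×10°, letters A–R): 324.0365/20 → 16 → Q, 85.7424/10 → 8 → I; chars QI.
Square (2°×1°, digits 0–9): 4.0365/2 → 2, 5.7424/1 → 5; chars 25.
Subsquare (5′×2.5′, letters a–x): 0.0365/0.0833333 → 0 → a, 0.7424/0.0416667 → 17 → r; chars ar.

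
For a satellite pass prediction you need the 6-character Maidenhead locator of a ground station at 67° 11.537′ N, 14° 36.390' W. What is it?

Shift to the Maidenhead origin (180°W, 90°S): lon 165.3935, lat 157.1923.
Field (20°×10°, letters A–R): lon ⌊165.3935/20⌋ = 8 → I; lat ⌊157.1923/10⌋ = 15 → P.
Square (2°×1°, digits 0–9): lon ⌊5.3935/2⌋ = 2; lat ⌊7.1923/1⌋ = 7.
Subsquare (5′×2.5′, letters a–x): lon ⌊1.3935/0.0833333⌋ = 16 → q; lat ⌊0.1923/0.0416667⌋ = 4 → e.

IP27qe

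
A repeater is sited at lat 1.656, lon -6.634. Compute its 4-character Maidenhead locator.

IJ61

Shift to the Maidenhead origin (180°W, 90°S): lon 173.37, lat 91.66.
Field (20°×10°, letters A–R): lon ⌊173.37/20⌋ = 8 → I; lat ⌊91.66/10⌋ = 9 → J.
Square (2°×1°, digits 0–9): lon ⌊13.37/2⌋ = 6; lat ⌊1.66/1⌋ = 1.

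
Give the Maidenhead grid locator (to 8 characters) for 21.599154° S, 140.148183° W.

BG98wj26

Offset from 180°W / 90°S: lon 39.85182°, lat 68.40085°.
Field: 39.85182/20 → 1 → B, 68.40085/10 → 6 → G; chars BG.
Square: 19.85182/2 → 9, 8.40085/1 → 8; chars 98.
Subsquare: 1.85182/0.0833333 → 22 → w, 0.40085/0.0416667 → 9 → j; chars wj.
Extended square: 0.01848/0.00833333 → 2, 0.02585/0.00416667 → 6; chars 26.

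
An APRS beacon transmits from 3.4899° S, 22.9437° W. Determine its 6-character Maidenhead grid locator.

Shift to the Maidenhead origin (180°W, 90°S): lon 157.0563, lat 86.5101.
Field: lon ⌊157.0563/20⌋ = 7 → H; lat ⌊86.5101/10⌋ = 8 → I.
Square: lon ⌊17.0563/2⌋ = 8; lat ⌊6.5101/1⌋ = 6.
Subsquare: lon ⌊1.0563/0.0833333⌋ = 12 → m; lat ⌊0.5101/0.0416667⌋ = 12 → m.

HI86mm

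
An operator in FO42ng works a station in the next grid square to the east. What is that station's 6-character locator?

FO42og

Longitude subsquare n = 13; +1 → 14 = o.
The latitude characters are unchanged.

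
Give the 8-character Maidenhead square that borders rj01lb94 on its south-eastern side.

RJ01mb03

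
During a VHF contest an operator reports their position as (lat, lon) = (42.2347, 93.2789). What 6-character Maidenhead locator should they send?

Add 180° to longitude and 90° to latitude: 273.2789, 132.2347.
Field: lon ⌊273.2789/20⌋ = 13 → N; lat ⌊132.2347/10⌋ = 13 → N.
Square: lon ⌊13.2789/2⌋ = 6; lat ⌊2.2347/1⌋ = 2.
Subsquare: lon ⌊1.2789/0.0833333⌋ = 15 → p; lat ⌊0.2347/0.0416667⌋ = 5 → f.

NN62pf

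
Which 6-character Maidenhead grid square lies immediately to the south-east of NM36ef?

Longitude subsquare e = 4; +1 → 5 = f.
Latitude subsquare f = 5; −1 → 4 = e.

NM36fe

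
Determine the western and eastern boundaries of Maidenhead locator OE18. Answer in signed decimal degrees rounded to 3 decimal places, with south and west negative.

Field O=14, E=4: +14·20° lon, +4·10° lat → SW at lon 100°, lat -50°.
Square 1, 8: +1·2° lon, +8·1° lat → SW at lon 102°, lat -42°.
Cell spans 2° lon × 1° lat.
west 102.000, east 104.000.

102.000, 104.000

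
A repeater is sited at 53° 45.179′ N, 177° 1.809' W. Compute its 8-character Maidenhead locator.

Add 180° to longitude and 90° to latitude: 2.96985, 143.75298.
Field: lon ⌊2.96985/20⌋ = 0 → A; lat ⌊143.75298/10⌋ = 14 → O.
Square: lon ⌊2.96985/2⌋ = 1; lat ⌊3.75298/1⌋ = 3.
Subsquare: lon ⌊0.96985/0.0833333⌋ = 11 → l; lat ⌊0.75298/0.0416667⌋ = 18 → s.
Extended square: lon ⌊0.05318/0.00833333⌋ = 6; lat ⌊0.00298/0.00416667⌋ = 0.

AO13ls60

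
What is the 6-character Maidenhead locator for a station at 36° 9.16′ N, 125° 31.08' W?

Shift to the Maidenhead origin (180°W, 90°S): lon 54.4820, lat 126.1527.
Field (20°×10°, letters A–R): lon ⌊54.4820/20⌋ = 2 → C; lat ⌊126.1527/10⌋ = 12 → M.
Square (2°×1°, digits 0–9): lon ⌊14.4820/2⌋ = 7; lat ⌊6.1527/1⌋ = 6.
Subsquare (5′×2.5′, letters a–x): lon ⌊0.4820/0.0833333⌋ = 5 → f; lat ⌊0.1527/0.0416667⌋ = 3 → d.

CM76fd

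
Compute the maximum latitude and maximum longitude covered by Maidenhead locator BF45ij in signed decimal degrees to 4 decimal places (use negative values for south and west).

-34.5833, -151.2500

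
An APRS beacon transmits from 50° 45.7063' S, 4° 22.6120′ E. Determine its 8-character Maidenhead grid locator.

JD29ef57

Shift to the Maidenhead origin (180°W, 90°S): lon 184.37687, lat 39.23823.
Field: lon ⌊184.37687/20⌋ = 9 → J; lat ⌊39.23823/10⌋ = 3 → D.
Square: lon ⌊4.37687/2⌋ = 2; lat ⌊9.23823/1⌋ = 9.
Subsquare: lon ⌊0.37687/0.0833333⌋ = 4 → e; lat ⌊0.23823/0.0416667⌋ = 5 → f.
Extended square: lon ⌊0.04353/0.00833333⌋ = 5; lat ⌊0.02989/0.00416667⌋ = 7.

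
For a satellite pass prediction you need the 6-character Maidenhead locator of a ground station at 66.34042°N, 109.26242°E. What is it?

OP46pi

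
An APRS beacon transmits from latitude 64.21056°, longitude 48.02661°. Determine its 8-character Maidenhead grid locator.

LP44af30

Shift to the Maidenhead origin (180°W, 90°S): lon 228.02661, lat 154.21056.
Field: 228.02661/20 → 11 → L, 154.21056/10 → 15 → P; chars LP.
Square: 8.02661/2 → 4, 4.21056/1 → 4; chars 44.
Subsquare: 0.02661/0.0833333 → 0 → a, 0.21056/0.0416667 → 5 → f; chars af.
Extended square: 0.02661/0.00833333 → 3, 0.00223/0.00416667 → 0; chars 30.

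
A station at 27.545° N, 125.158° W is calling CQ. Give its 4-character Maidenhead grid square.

Shift to the Maidenhead origin (180°W, 90°S): lon 54.84, lat 117.55.
Field: 54.84/20 → 2 → C, 117.55/10 → 11 → L; chars CL.
Square: 14.84/2 → 7, 7.55/1 → 7; chars 77.

CL77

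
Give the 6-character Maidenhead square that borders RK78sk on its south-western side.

RK78rj

Longitude subsquare s = 18; −1 → 17 = r.
Latitude subsquare k = 10; −1 → 9 = j.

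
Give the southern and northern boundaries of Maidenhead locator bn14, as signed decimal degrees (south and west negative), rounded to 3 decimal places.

44.000, 45.000

Field B=1, N=13: +1·20° lon, +13·10° lat → SW at lon -160°, lat 40°.
Square 1, 4: +1·2° lon, +4·1° lat → SW at lon -158°, lat 44°.
Cell spans 2° lon × 1° lat.
south 44.000, north 45.000.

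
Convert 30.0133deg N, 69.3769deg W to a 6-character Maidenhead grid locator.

Add 180° to longitude and 90° to latitude: 110.6231, 120.0133.
Field (20°×10°, letters A–R): lon ⌊110.6231/20⌋ = 5 → F; lat ⌊120.0133/10⌋ = 12 → M.
Square (2°×1°, digits 0–9): lon ⌊10.6231/2⌋ = 5; lat ⌊0.0133/1⌋ = 0.
Subsquare (5′×2.5′, letters a–x): lon ⌊0.6231/0.0833333⌋ = 7 → h; lat ⌊0.0133/0.0416667⌋ = 0 → a.

FM50ha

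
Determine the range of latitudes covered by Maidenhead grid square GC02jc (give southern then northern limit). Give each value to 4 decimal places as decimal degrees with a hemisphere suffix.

67.9167° S, 67.8750° S

Field G=6, C=2: +6·20° lon, +2·10° lat → SW at lon -60°, lat -70°.
Square 0, 2: +0·2° lon, +2·1° lat → SW at lon -60°, lat -68°.
Subsquare j=9, c=2: +9·0.0833333° lon, +2·0.0416667° lat → SW at lon -59.25°, lat -67.9167°.
Cell spans 0.0833333° lon × 0.0416667° lat.
south 67.9167° S, north 67.8750° S.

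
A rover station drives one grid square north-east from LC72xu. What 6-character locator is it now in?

LC82av

Longitude subsquare x = 23; +1 → 24, wraps to 0 = a, carry into square.
Longitude square 7; +1 → 8.
Latitude subsquare u = 20; +1 → 21 = v.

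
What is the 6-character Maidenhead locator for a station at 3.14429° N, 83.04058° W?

EJ83ld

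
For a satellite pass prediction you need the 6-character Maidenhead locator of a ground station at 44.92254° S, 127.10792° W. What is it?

CE65kb

Add 180° to longitude and 90° to latitude: 52.8921, 45.0775.
Field (20°×10°, letters A–R): 52.8921/20 → 2 → C, 45.0775/10 → 4 → E; chars CE.
Square (2°×1°, digits 0–9): 12.8921/2 → 6, 5.0775/1 → 5; chars 65.
Subsquare (5′×2.5′, letters a–x): 0.8921/0.0833333 → 10 → k, 0.0775/0.0416667 → 1 → b; chars kb.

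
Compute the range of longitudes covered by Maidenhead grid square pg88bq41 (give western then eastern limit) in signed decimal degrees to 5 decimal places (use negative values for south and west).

136.11667, 136.12500

Field P=15, G=6: +15·20° lon, +6·10° lat → SW at lon 120°, lat -30°.
Square 8, 8: +8·2° lon, +8·1° lat → SW at lon 136°, lat -22°.
Subsquare b=1, q=16: +1·0.0833333° lon, +16·0.0416667° lat → SW at lon 136.083°, lat -21.3333°.
Extended square 4, 1: +4·0.00833333° lon, +1·0.00416667° lat → SW at lon 136.117°, lat -21.3292°.
Cell spans 0.00833333° lon × 0.00416667° lat.
west 136.11667, east 136.12500.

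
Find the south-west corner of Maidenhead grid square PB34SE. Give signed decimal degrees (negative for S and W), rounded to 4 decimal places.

-75.8333, 127.5000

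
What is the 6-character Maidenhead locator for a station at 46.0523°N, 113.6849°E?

Offset from 180°W / 90°S: lon 293.6849°, lat 136.0523°.
Field: lon ⌊293.6849/20⌋ = 14 → O; lat ⌊136.0523/10⌋ = 13 → N.
Square: lon ⌊13.6849/2⌋ = 6; lat ⌊6.0523/1⌋ = 6.
Subsquare: lon ⌊1.6849/0.0833333⌋ = 20 → u; lat ⌊0.0523/0.0416667⌋ = 1 → b.

ON66ub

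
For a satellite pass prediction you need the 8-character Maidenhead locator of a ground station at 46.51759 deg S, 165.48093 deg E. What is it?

RE23rl75

Add 180° to longitude and 90° to latitude: 345.48093, 43.48241.
Field (20°×10°, letters A–R): lon ⌊345.48093/20⌋ = 17 → R; lat ⌊43.48241/10⌋ = 4 → E.
Square (2°×1°, digits 0–9): lon ⌊5.48093/2⌋ = 2; lat ⌊3.48241/1⌋ = 3.
Subsquare (5′×2.5′, letters a–x): lon ⌊1.48093/0.0833333⌋ = 17 → r; lat ⌊0.48241/0.0416667⌋ = 11 → l.
Extended square (30″×15″, digits 0–9): lon ⌊0.06426/0.00833333⌋ = 7; lat ⌊0.02408/0.00416667⌋ = 5.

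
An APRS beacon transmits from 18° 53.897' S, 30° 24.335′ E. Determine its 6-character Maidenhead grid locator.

KH51ec

Shift to the Maidenhead origin (180°W, 90°S): lon 210.4056, lat 71.1017.
Field: 210.4056/20 → 10 → K, 71.1017/10 → 7 → H; chars KH.
Square: 10.4056/2 → 5, 1.1017/1 → 1; chars 51.
Subsquare: 0.4056/0.0833333 → 4 → e, 0.1017/0.0416667 → 2 → c; chars ec.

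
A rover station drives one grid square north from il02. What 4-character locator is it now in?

IL03

Latitude square 2; +1 → 3.
The longitude characters are unchanged.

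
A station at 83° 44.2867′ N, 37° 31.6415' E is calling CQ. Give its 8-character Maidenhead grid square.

KR83sr37

Offset from 180°W / 90°S: lon 217.52736°, lat 173.73811°.
Field: 217.52736/20 → 10 → K, 173.73811/10 → 17 → R; chars KR.
Square: 17.52736/2 → 8, 3.73811/1 → 3; chars 83.
Subsquare: 1.52736/0.0833333 → 18 → s, 0.73811/0.0416667 → 17 → r; chars sr.
Extended square: 0.02736/0.00833333 → 3, 0.02978/0.00416667 → 7; chars 37.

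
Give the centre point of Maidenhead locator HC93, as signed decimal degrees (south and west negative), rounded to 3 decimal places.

Field H=7, C=2: +7·20° lon, +2·10° lat → SW at lon -40°, lat -70°.
Square 9, 3: +9·2° lon, +3·1° lat → SW at lon -22°, lat -67°.
Cell spans 2° lon × 1° lat. Centre is SW corner plus half of each.
latitude -66.500, longitude -21.000.

-66.500, -21.000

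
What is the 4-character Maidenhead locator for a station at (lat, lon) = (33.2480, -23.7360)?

Offset from 180°W / 90°S: lon 156.26°, lat 123.25°.
Field: lon ⌊156.26/20⌋ = 7 → H; lat ⌊123.25/10⌋ = 12 → M.
Square: lon ⌊16.26/2⌋ = 8; lat ⌊3.25/1⌋ = 3.

HM83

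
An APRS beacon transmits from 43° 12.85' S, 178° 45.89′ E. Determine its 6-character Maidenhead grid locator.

Add 180° to longitude and 90° to latitude: 358.7648, 46.7858.
Field (20°×10°, letters A–R): lon ⌊358.7648/20⌋ = 17 → R; lat ⌊46.7858/10⌋ = 4 → E.
Square (2°×1°, digits 0–9): lon ⌊18.7648/2⌋ = 9; lat ⌊6.7858/1⌋ = 6.
Subsquare (5′×2.5′, letters a–x): lon ⌊0.7648/0.0833333⌋ = 9 → j; lat ⌊0.7858/0.0416667⌋ = 18 → s.

RE96js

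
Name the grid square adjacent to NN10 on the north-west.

Longitude square 1; −1 → 0.
Latitude square 0; +1 → 1.

NN01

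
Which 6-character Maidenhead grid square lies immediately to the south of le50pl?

LE50pk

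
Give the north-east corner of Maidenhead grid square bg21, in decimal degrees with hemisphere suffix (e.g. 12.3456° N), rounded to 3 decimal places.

28.000° S, 154.000° W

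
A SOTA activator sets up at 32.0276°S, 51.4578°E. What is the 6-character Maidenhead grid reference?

LF57rx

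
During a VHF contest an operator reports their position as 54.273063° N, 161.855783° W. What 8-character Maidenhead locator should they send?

AO94bg75

Offset from 180°W / 90°S: lon 18.14422°, lat 144.27306°.
Field: lon ⌊18.14422/20⌋ = 0 → A; lat ⌊144.27306/10⌋ = 14 → O.
Square: lon ⌊18.14422/2⌋ = 9; lat ⌊4.27306/1⌋ = 4.
Subsquare: lon ⌊0.14422/0.0833333⌋ = 1 → b; lat ⌊0.27306/0.0416667⌋ = 6 → g.
Extended square: lon ⌊0.06088/0.00833333⌋ = 7; lat ⌊0.02306/0.00416667⌋ = 5.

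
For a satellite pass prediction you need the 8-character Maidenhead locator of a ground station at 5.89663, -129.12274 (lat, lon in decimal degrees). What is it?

CJ55kv55

Offset from 180°W / 90°S: lon 50.87726°, lat 95.89663°.
Field: lon ⌊50.87726/20⌋ = 2 → C; lat ⌊95.89663/10⌋ = 9 → J.
Square: lon ⌊10.87726/2⌋ = 5; lat ⌊5.89663/1⌋ = 5.
Subsquare: lon ⌊0.87726/0.0833333⌋ = 10 → k; lat ⌊0.89663/0.0416667⌋ = 21 → v.
Extended square: lon ⌊0.04393/0.00833333⌋ = 5; lat ⌊0.02163/0.00416667⌋ = 5.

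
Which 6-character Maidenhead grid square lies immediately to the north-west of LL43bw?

Longitude subsquare b = 1; −1 → 0 = a.
Latitude subsquare w = 22; +1 → 23 = x.

LL43ax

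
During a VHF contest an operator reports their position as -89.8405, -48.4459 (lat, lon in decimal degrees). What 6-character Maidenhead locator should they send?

Offset from 180°W / 90°S: lon 131.5541°, lat 0.1595°.
Field: lon ⌊131.5541/20⌋ = 6 → G; lat ⌊0.1595/10⌋ = 0 → A.
Square: lon ⌊11.5541/2⌋ = 5; lat ⌊0.1595/1⌋ = 0.
Subsquare: lon ⌊1.5541/0.0833333⌋ = 18 → s; lat ⌊0.1595/0.0416667⌋ = 3 → d.

GA50sd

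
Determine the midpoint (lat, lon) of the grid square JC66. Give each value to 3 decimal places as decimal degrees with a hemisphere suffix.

Field J=9, C=2: +9·20° lon, +2·10° lat → SW at lon 0°, lat -70°.
Square 6, 6: +6·2° lon, +6·1° lat → SW at lon 12°, lat -64°.
Cell spans 2° lon × 1° lat. Centre is SW corner plus half of each.
latitude 63.500° S, longitude 13.000° E.

63.500° S, 13.000° E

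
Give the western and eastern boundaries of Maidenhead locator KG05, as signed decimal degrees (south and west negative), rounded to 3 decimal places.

20.000, 22.000

Field K=10, G=6: +10·20° lon, +6·10° lat → SW at lon 20°, lat -30°.
Square 0, 5: +0·2° lon, +5·1° lat → SW at lon 20°, lat -25°.
Cell spans 2° lon × 1° lat.
west 20.000, east 22.000.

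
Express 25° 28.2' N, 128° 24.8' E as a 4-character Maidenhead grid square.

Shift to the Maidenhead origin (180°W, 90°S): lon 308.41, lat 115.47.
Field: lon ⌊308.41/20⌋ = 15 → P; lat ⌊115.47/10⌋ = 11 → L.
Square: lon ⌊8.41/2⌋ = 4; lat ⌊5.47/1⌋ = 5.

PL45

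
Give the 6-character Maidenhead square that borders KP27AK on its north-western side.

KP17xl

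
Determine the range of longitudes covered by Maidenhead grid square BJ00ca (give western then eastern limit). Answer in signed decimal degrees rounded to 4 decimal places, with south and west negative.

-159.8333, -159.7500

Field B=1, J=9: +1·20° lon, +9·10° lat → SW at lon -160°, lat 0°.
Square 0, 0: +0·2° lon, +0·1° lat → SW at lon -160°, lat 0°.
Subsquare c=2, a=0: +2·0.0833333° lon, +0·0.0416667° lat → SW at lon -159.833°, lat 0°.
Cell spans 0.0833333° lon × 0.0416667° lat.
west -159.8333, east -159.7500.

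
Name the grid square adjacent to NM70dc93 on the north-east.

Longitude extended square 9; +1 → 10, wraps to 0, carry into subsquare.
Longitude subsquare d = 3; +1 → 4 = e.
Latitude extended square 3; +1 → 4.

NM70ec04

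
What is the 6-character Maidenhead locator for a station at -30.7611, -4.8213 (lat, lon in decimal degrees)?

IF79of

Add 180° to longitude and 90° to latitude: 175.1787, 59.2389.
Field: lon ⌊175.1787/20⌋ = 8 → I; lat ⌊59.2389/10⌋ = 5 → F.
Square: lon ⌊15.1787/2⌋ = 7; lat ⌊9.2389/1⌋ = 9.
Subsquare: lon ⌊1.1787/0.0833333⌋ = 14 → o; lat ⌊0.2389/0.0416667⌋ = 5 → f.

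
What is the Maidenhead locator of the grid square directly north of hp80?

HP81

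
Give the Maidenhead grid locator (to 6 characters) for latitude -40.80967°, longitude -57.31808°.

GE19ie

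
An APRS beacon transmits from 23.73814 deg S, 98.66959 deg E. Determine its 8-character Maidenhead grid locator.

NG96ig02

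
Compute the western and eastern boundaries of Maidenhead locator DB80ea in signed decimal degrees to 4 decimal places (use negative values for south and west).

-103.6667, -103.5833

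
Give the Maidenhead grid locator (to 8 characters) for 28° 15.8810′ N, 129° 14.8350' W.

Offset from 180°W / 90°S: lon 50.75275°, lat 118.26468°.
Field: 50.75275/20 → 2 → C, 118.26468/10 → 11 → L; chars CL.
Square: 10.75275/2 → 5, 8.26468/1 → 8; chars 58.
Subsquare: 0.75275/0.0833333 → 9 → j, 0.26468/0.0416667 → 6 → g; chars jg.
Extended square: 0.00275/0.00833333 → 0, 0.01468/0.00416667 → 3; chars 03.

CL58jg03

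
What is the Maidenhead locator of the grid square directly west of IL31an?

Longitude subsquare a = 0; −1 → -1, wraps to 23 = x, carry into square.
Longitude square 3; −1 → 2.
The latitude characters are unchanged.

IL21xn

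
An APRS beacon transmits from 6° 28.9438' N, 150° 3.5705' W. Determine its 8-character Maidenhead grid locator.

Add 180° to longitude and 90° to latitude: 29.94049, 96.48240.
Field: 29.94049/20 → 1 → B, 96.48240/10 → 9 → J; chars BJ.
Square: 9.94049/2 → 4, 6.48240/1 → 6; chars 46.
Subsquare: 1.94049/0.0833333 → 23 → x, 0.48240/0.0416667 → 11 → l; chars xl.
Extended square: 0.02383/0.00833333 → 2, 0.02406/0.00416667 → 5; chars 25.

BJ46xl25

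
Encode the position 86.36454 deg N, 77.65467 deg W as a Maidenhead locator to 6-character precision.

Shift to the Maidenhead origin (180°W, 90°S): lon 102.3453, lat 176.3645.
Field: 102.3453/20 → 5 → F, 176.3645/10 → 17 → R; chars FR.
Square: 2.3453/2 → 1, 6.3645/1 → 6; chars 16.
Subsquare: 0.3453/0.0833333 → 4 → e, 0.3645/0.0416667 → 8 → i; chars ei.

FR16ei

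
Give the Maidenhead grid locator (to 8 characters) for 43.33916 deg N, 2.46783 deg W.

Add 180° to longitude and 90° to latitude: 177.53217, 133.33916.
Field (20°×10°, letters A–R): lon ⌊177.53217/20⌋ = 8 → I; lat ⌊133.33916/10⌋ = 13 → N.
Square (2°×1°, digits 0–9): lon ⌊17.53217/2⌋ = 8; lat ⌊3.33916/1⌋ = 3.
Subsquare (5′×2.5′, letters a–x): lon ⌊1.53217/0.0833333⌋ = 18 → s; lat ⌊0.33916/0.0416667⌋ = 8 → i.
Extended square (30″×15″, digits 0–9): lon ⌊0.03217/0.00833333⌋ = 3; lat ⌊0.00583/0.00416667⌋ = 1.

IN83si31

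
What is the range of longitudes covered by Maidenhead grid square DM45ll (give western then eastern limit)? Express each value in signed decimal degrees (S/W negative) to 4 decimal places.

-111.0833, -111.0000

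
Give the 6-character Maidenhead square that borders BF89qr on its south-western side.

BF89pq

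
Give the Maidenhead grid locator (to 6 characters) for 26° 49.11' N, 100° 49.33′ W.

DL96ot

Offset from 180°W / 90°S: lon 79.1778°, lat 116.8185°.
Field: 79.1778/20 → 3 → D, 116.8185/10 → 11 → L; chars DL.
Square: 19.1778/2 → 9, 6.8185/1 → 6; chars 96.
Subsquare: 1.1778/0.0833333 → 14 → o, 0.8185/0.0416667 → 19 → t; chars ot.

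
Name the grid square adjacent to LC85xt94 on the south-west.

Longitude extended square 9; −1 → 8.
Latitude extended square 4; −1 → 3.

LC85xt83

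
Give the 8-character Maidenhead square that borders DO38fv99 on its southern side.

DO38fv98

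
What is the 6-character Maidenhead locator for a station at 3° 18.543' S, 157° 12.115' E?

QI86oq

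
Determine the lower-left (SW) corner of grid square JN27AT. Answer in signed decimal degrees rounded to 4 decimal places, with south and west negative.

47.7917, 4.0000

Field J=9, N=13: +9·20° lon, +13·10° lat → SW at lon 0°, lat 40°.
Square 2, 7: +2·2° lon, +7·1° lat → SW at lon 4°, lat 47°.
Subsquare a=0, t=19: +0·0.0833333° lon, +19·0.0416667° lat → SW at lon 4°, lat 47.7917°.
latitude 47.7917, longitude 4.0000.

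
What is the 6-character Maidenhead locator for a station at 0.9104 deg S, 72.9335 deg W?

FI39mc

Offset from 180°W / 90°S: lon 107.0665°, lat 89.0896°.
Field: lon ⌊107.0665/20⌋ = 5 → F; lat ⌊89.0896/10⌋ = 8 → I.
Square: lon ⌊7.0665/2⌋ = 3; lat ⌊9.0896/1⌋ = 9.
Subsquare: lon ⌊1.0665/0.0833333⌋ = 12 → m; lat ⌊0.0896/0.0416667⌋ = 2 → c.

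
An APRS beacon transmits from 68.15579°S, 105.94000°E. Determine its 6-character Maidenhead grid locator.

Offset from 180°W / 90°S: lon 285.9400°, lat 21.8442°.
Field: lon ⌊285.9400/20⌋ = 14 → O; lat ⌊21.8442/10⌋ = 2 → C.
Square: lon ⌊5.9400/2⌋ = 2; lat ⌊1.8442/1⌋ = 1.
Subsquare: lon ⌊1.9400/0.0833333⌋ = 23 → x; lat ⌊0.8442/0.0416667⌋ = 20 → u.

OC21xu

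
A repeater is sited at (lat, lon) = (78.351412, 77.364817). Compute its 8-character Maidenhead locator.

MQ88qi34

Offset from 180°W / 90°S: lon 257.36482°, lat 168.35141°.
Field: lon ⌊257.36482/20⌋ = 12 → M; lat ⌊168.35141/10⌋ = 16 → Q.
Square: lon ⌊17.36482/2⌋ = 8; lat ⌊8.35141/1⌋ = 8.
Subsquare: lon ⌊1.36482/0.0833333⌋ = 16 → q; lat ⌊0.35141/0.0416667⌋ = 8 → i.
Extended square: lon ⌊0.03148/0.00833333⌋ = 3; lat ⌊0.01808/0.00416667⌋ = 4.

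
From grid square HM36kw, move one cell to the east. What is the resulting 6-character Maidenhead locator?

Longitude subsquare k = 10; +1 → 11 = l.
The latitude characters are unchanged.

HM36lw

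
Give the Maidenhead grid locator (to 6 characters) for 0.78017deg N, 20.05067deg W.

HJ90xs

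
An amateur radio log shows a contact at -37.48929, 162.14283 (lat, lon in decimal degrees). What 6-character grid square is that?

Offset from 180°W / 90°S: lon 342.1428°, lat 52.5107°.
Field: lon ⌊342.1428/20⌋ = 17 → R; lat ⌊52.5107/10⌋ = 5 → F.
Square: lon ⌊2.1428/2⌋ = 1; lat ⌊2.5107/1⌋ = 2.
Subsquare: lon ⌊0.1428/0.0833333⌋ = 1 → b; lat ⌊0.5107/0.0416667⌋ = 12 → m.

RF12bm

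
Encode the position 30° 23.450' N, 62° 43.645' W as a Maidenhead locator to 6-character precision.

Shift to the Maidenhead origin (180°W, 90°S): lon 117.2726, lat 120.3908.
Field (20°×10°, letters A–R): lon ⌊117.2726/20⌋ = 5 → F; lat ⌊120.3908/10⌋ = 12 → M.
Square (2°×1°, digits 0–9): lon ⌊17.2726/2⌋ = 8; lat ⌊0.3908/1⌋ = 0.
Subsquare (5′×2.5′, letters a–x): lon ⌊1.2726/0.0833333⌋ = 15 → p; lat ⌊0.3908/0.0416667⌋ = 9 → j.

FM80pj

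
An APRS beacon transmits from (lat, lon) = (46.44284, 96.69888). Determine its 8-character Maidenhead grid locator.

NN86ik36

Offset from 180°W / 90°S: lon 276.69888°, lat 136.44284°.
Field: 276.69888/20 → 13 → N, 136.44284/10 → 13 → N; chars NN.
Square: 16.69888/2 → 8, 6.44284/1 → 6; chars 86.
Subsquare: 0.69888/0.0833333 → 8 → i, 0.44284/0.0416667 → 10 → k; chars ik.
Extended square: 0.03221/0.00833333 → 3, 0.02617/0.00416667 → 6; chars 36.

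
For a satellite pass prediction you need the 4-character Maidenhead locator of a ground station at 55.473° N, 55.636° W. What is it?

Add 180° to longitude and 90° to latitude: 124.36, 145.47.
Field (20°×10°, letters A–R): 124.36/20 → 6 → G, 145.47/10 → 14 → O; chars GO.
Square (2°×1°, digits 0–9): 4.36/2 → 2, 5.47/1 → 5; chars 25.

GO25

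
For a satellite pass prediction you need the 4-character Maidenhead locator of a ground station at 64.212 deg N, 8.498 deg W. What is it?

IP54

Add 180° to longitude and 90° to latitude: 171.50, 154.21.
Field: lon ⌊171.50/20⌋ = 8 → I; lat ⌊154.21/10⌋ = 15 → P.
Square: lon ⌊11.50/2⌋ = 5; lat ⌊4.21/1⌋ = 4.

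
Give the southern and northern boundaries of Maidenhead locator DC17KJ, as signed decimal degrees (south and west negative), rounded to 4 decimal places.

-62.6250, -62.5833

Field D=3, C=2: +3·20° lon, +2·10° lat → SW at lon -120°, lat -70°.
Square 1, 7: +1·2° lon, +7·1° lat → SW at lon -118°, lat -63°.
Subsquare k=10, j=9: +10·0.0833333° lon, +9·0.0416667° lat → SW at lon -117.167°, lat -62.625°.
Cell spans 0.0833333° lon × 0.0416667° lat.
south -62.6250, north -62.5833.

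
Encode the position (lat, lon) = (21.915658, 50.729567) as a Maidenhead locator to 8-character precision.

Offset from 180°W / 90°S: lon 230.72957°, lat 111.91566°.
Field: lon ⌊230.72957/20⌋ = 11 → L; lat ⌊111.91566/10⌋ = 11 → L.
Square: lon ⌊10.72957/2⌋ = 5; lat ⌊1.91566/1⌋ = 1.
Subsquare: lon ⌊0.72957/0.0833333⌋ = 8 → i; lat ⌊0.91566/0.0416667⌋ = 21 → v.
Extended square: lon ⌊0.06290/0.00833333⌋ = 7; lat ⌊0.04066/0.00416667⌋ = 9.

LL51iv79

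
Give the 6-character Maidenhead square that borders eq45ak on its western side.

EQ35xk

Longitude subsquare a = 0; −1 → -1, wraps to 23 = x, carry into square.
Longitude square 4; −1 → 3.
The latitude characters are unchanged.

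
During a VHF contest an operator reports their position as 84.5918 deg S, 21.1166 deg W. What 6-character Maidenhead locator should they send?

HA95kj

Shift to the Maidenhead origin (180°W, 90°S): lon 158.8834, lat 5.4082.
Field (20°×10°, letters A–R): lon ⌊158.8834/20⌋ = 7 → H; lat ⌊5.4082/10⌋ = 0 → A.
Square (2°×1°, digits 0–9): lon ⌊18.8834/2⌋ = 9; lat ⌊5.4082/1⌋ = 5.
Subsquare (5′×2.5′, letters a–x): lon ⌊0.8834/0.0833333⌋ = 10 → k; lat ⌊0.4082/0.0416667⌋ = 9 → j.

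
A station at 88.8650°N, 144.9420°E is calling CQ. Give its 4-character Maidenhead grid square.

QR28

Add 180° to longitude and 90° to latitude: 324.94, 178.87.
Field: lon ⌊324.94/20⌋ = 16 → Q; lat ⌊178.87/10⌋ = 17 → R.
Square: lon ⌊4.94/2⌋ = 2; lat ⌊8.87/1⌋ = 8.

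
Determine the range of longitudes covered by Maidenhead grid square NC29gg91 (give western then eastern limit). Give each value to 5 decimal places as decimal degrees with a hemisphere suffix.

Field N=13, C=2: +13·20° lon, +2·10° lat → SW at lon 80°, lat -70°.
Square 2, 9: +2·2° lon, +9·1° lat → SW at lon 84°, lat -61°.
Subsquare g=6, g=6: +6·0.0833333° lon, +6·0.0416667° lat → SW at lon 84.5°, lat -60.75°.
Extended square 9, 1: +9·0.00833333° lon, +1·0.00416667° lat → SW at lon 84.575°, lat -60.7458°.
Cell spans 0.00833333° lon × 0.00416667° lat.
west 84.57500° E, east 84.58333° E.

84.57500° E, 84.58333° E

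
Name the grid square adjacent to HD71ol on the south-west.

Longitude subsquare o = 14; −1 → 13 = n.
Latitude subsquare l = 11; −1 → 10 = k.

HD71nk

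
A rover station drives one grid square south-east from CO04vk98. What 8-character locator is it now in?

Longitude extended square 9; +1 → 10, wraps to 0, carry into subsquare.
Longitude subsquare v = 21; +1 → 22 = w.
Latitude extended square 8; −1 → 7.

CO04wk07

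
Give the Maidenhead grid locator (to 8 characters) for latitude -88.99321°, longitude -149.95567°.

Shift to the Maidenhead origin (180°W, 90°S): lon 30.04433, lat 1.00679.
Field: lon ⌊30.04433/20⌋ = 1 → B; lat ⌊1.00679/10⌋ = 0 → A.
Square: lon ⌊10.04433/2⌋ = 5; lat ⌊1.00679/1⌋ = 1.
Subsquare: lon ⌊0.04433/0.0833333⌋ = 0 → a; lat ⌊0.00679/0.0416667⌋ = 0 → a.
Extended square: lon ⌊0.04433/0.00833333⌋ = 5; lat ⌊0.00679/0.00416667⌋ = 1.

BA51aa51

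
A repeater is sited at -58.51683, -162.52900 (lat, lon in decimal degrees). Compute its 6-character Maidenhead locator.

AD81rl

Offset from 180°W / 90°S: lon 17.4710°, lat 31.4832°.
Field: 17.4710/20 → 0 → A, 31.4832/10 → 3 → D; chars AD.
Square: 17.4710/2 → 8, 1.4832/1 → 1; chars 81.
Subsquare: 1.4710/0.0833333 → 17 → r, 0.4832/0.0416667 → 11 → l; chars rl.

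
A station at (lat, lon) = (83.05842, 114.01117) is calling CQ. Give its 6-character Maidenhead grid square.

Offset from 180°W / 90°S: lon 294.0112°, lat 173.0584°.
Field: lon ⌊294.0112/20⌋ = 14 → O; lat ⌊173.0584/10⌋ = 17 → R.
Square: lon ⌊14.0112/2⌋ = 7; lat ⌊3.0584/1⌋ = 3.
Subsquare: lon ⌊0.0112/0.0833333⌋ = 0 → a; lat ⌊0.0584/0.0416667⌋ = 1 → b.

OR73ab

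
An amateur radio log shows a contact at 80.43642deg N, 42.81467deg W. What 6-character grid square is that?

GR80ok

Add 180° to longitude and 90° to latitude: 137.1853, 170.4364.
Field (20°×10°, letters A–R): 137.1853/20 → 6 → G, 170.4364/10 → 17 → R; chars GR.
Square (2°×1°, digits 0–9): 17.1853/2 → 8, 0.4364/1 → 0; chars 80.
Subsquare (5′×2.5′, letters a–x): 1.1853/0.0833333 → 14 → o, 0.4364/0.0416667 → 10 → k; chars ok.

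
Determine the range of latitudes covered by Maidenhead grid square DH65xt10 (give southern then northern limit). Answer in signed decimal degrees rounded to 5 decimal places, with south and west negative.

-14.20833, -14.20417

Field D=3, H=7: +3·20° lon, +7·10° lat → SW at lon -120°, lat -20°.
Square 6, 5: +6·2° lon, +5·1° lat → SW at lon -108°, lat -15°.
Subsquare x=23, t=19: +23·0.0833333° lon, +19·0.0416667° lat → SW at lon -106.083°, lat -14.2083°.
Extended square 1, 0: +1·0.00833333° lon, +0·0.00416667° lat → SW at lon -106.075°, lat -14.2083°.
Cell spans 0.00833333° lon × 0.00416667° lat.
south -14.20833, north -14.20417.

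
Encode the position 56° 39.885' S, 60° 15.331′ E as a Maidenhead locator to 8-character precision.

MD03di00

Add 180° to longitude and 90° to latitude: 240.25552, 33.33525.
Field: lon ⌊240.25552/20⌋ = 12 → M; lat ⌊33.33525/10⌋ = 3 → D.
Square: lon ⌊0.25552/2⌋ = 0; lat ⌊3.33525/1⌋ = 3.
Subsquare: lon ⌊0.25552/0.0833333⌋ = 3 → d; lat ⌊0.33525/0.0416667⌋ = 8 → i.
Extended square: lon ⌊0.00552/0.00833333⌋ = 0; lat ⌊0.00192/0.00416667⌋ = 0.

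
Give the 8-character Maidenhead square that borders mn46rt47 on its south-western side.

MN46rt36

Longitude extended square 4; −1 → 3.
Latitude extended square 7; −1 → 6.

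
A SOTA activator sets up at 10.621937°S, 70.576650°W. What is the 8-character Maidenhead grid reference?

Add 180° to longitude and 90° to latitude: 109.42335, 79.37806.
Field (20°×10°, letters A–R): lon ⌊109.42335/20⌋ = 5 → F; lat ⌊79.37806/10⌋ = 7 → H.
Square (2°×1°, digits 0–9): lon ⌊9.42335/2⌋ = 4; lat ⌊9.37806/1⌋ = 9.
Subsquare (5′×2.5′, letters a–x): lon ⌊1.42335/0.0833333⌋ = 17 → r; lat ⌊0.37806/0.0416667⌋ = 9 → j.
Extended square (30″×15″, digits 0–9): lon ⌊0.00668/0.00833333⌋ = 0; lat ⌊0.00306/0.00416667⌋ = 0.

FH49rj00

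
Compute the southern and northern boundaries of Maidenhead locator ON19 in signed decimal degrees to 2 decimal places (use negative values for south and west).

49.00, 50.00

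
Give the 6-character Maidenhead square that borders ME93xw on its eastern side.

NE03aw

Longitude subsquare x = 23; +1 → 24, wraps to 0 = a, carry into square.
Longitude square 9; +1 → 10, wraps to 0, carry into field.
Longitude field M = 12; +1 → 13 = N.
The latitude characters are unchanged.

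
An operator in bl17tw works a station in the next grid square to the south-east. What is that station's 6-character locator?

Longitude subsquare t = 19; +1 → 20 = u.
Latitude subsquare w = 22; −1 → 21 = v.

BL17uv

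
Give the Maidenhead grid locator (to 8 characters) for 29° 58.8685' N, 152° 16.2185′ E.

QL69dx25

Shift to the Maidenhead origin (180°W, 90°S): lon 332.27031, lat 119.98114.
Field (20°×10°, letters A–R): lon ⌊332.27031/20⌋ = 16 → Q; lat ⌊119.98114/10⌋ = 11 → L.
Square (2°×1°, digits 0–9): lon ⌊12.27031/2⌋ = 6; lat ⌊9.98114/1⌋ = 9.
Subsquare (5′×2.5′, letters a–x): lon ⌊0.27031/0.0833333⌋ = 3 → d; lat ⌊0.98114/0.0416667⌋ = 23 → x.
Extended square (30″×15″, digits 0–9): lon ⌊0.02031/0.00833333⌋ = 2; lat ⌊0.02281/0.00416667⌋ = 5.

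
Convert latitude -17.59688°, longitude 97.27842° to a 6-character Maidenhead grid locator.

Offset from 180°W / 90°S: lon 277.2784°, lat 72.4031°.
Field: 277.2784/20 → 13 → N, 72.4031/10 → 7 → H; chars NH.
Square: 17.2784/2 → 8, 2.4031/1 → 2; chars 82.
Subsquare: 1.2784/0.0833333 → 15 → p, 0.4031/0.0416667 → 9 → j; chars pj.

NH82pj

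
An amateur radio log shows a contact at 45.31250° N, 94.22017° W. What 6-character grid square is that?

Offset from 180°W / 90°S: lon 85.7798°, lat 135.3125°.
Field: 85.7798/20 → 4 → E, 135.3125/10 → 13 → N; chars EN.
Square: 5.7798/2 → 2, 5.3125/1 → 5; chars 25.
Subsquare: 1.7798/0.0833333 → 21 → v, 0.3125/0.0416667 → 7 → h; chars vh.

EN25vh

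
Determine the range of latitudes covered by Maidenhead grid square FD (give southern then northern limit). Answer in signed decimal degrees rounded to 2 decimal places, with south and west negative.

-60.00, -50.00

Field F=5, D=3: +5·20° lon, +3·10° lat → SW at lon -80°, lat -60°.
Cell spans 20° lon × 10° lat.
south -60.00, north -50.00.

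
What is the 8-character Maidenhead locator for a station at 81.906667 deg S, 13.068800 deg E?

JA68mc82

Offset from 180°W / 90°S: lon 193.06880°, lat 8.09333°.
Field: lon ⌊193.06880/20⌋ = 9 → J; lat ⌊8.09333/10⌋ = 0 → A.
Square: lon ⌊13.06880/2⌋ = 6; lat ⌊8.09333/1⌋ = 8.
Subsquare: lon ⌊1.06880/0.0833333⌋ = 12 → m; lat ⌊0.09333/0.0416667⌋ = 2 → c.
Extended square: lon ⌊0.06880/0.00833333⌋ = 8; lat ⌊0.01000/0.00416667⌋ = 2.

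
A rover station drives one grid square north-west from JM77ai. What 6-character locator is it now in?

Longitude subsquare a = 0; −1 → -1, wraps to 23 = x, carry into square.
Longitude square 7; −1 → 6.
Latitude subsquare i = 8; +1 → 9 = j.

JM67xj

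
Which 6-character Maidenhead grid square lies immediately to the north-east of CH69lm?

CH69mn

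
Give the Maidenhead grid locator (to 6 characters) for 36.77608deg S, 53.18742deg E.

LF63of

Add 180° to longitude and 90° to latitude: 233.1874, 53.2239.
Field: lon ⌊233.1874/20⌋ = 11 → L; lat ⌊53.2239/10⌋ = 5 → F.
Square: lon ⌊13.1874/2⌋ = 6; lat ⌊3.2239/1⌋ = 3.
Subsquare: lon ⌊1.1874/0.0833333⌋ = 14 → o; lat ⌊0.2239/0.0416667⌋ = 5 → f.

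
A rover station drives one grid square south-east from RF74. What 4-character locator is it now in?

Longitude square 7; +1 → 8.
Latitude square 4; −1 → 3.

RF83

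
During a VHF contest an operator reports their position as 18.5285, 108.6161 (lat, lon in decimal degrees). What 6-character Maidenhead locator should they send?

OK48hm

Shift to the Maidenhead origin (180°W, 90°S): lon 288.6161, lat 108.5285.
Field (20°×10°, letters A–R): lon ⌊288.6161/20⌋ = 14 → O; lat ⌊108.5285/10⌋ = 10 → K.
Square (2°×1°, digits 0–9): lon ⌊8.6161/2⌋ = 4; lat ⌊8.5285/1⌋ = 8.
Subsquare (5′×2.5′, letters a–x): lon ⌊0.6161/0.0833333⌋ = 7 → h; lat ⌊0.5285/0.0416667⌋ = 12 → m.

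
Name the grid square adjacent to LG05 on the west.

Longitude square 0; −1 → -1, wraps to 9, carry into field.
Longitude field L = 11; −1 → 10 = K.
The latitude characters are unchanged.

KG95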